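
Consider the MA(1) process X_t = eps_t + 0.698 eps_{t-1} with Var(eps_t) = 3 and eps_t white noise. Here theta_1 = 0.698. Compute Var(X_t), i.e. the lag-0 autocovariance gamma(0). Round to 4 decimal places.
\gamma(0) = 4.4616

For an MA(q) process X_t = eps_t + sum_i theta_i eps_{t-i} with
Var(eps_t) = sigma^2, the variance is
  gamma(0) = sigma^2 * (1 + sum_i theta_i^2).
  sum_i theta_i^2 = (0.698)^2 = 0.487204.
  gamma(0) = 3 * (1 + 0.487204) = 3 * 1.487204 = 4.461612, which rounds to 4.4616.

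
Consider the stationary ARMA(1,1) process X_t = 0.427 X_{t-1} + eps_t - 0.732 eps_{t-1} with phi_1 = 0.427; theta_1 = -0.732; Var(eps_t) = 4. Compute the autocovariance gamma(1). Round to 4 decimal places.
\gamma(1) = -1.0257

Multiply the model equation by X_{t-k} and take expectations. With theta_0 = psi_0 = 1 and psi_j the MA(infinity) weights, this gives
  gamma(k) - sum_i phi_i gamma(k-i) = c_k,
  c_k = sigma^2 * sum_{j=k..q} theta_j psi_{j-k}   (c_k = 0 for k > q),
using gamma(-m) = gamma(m).
psi-weights needed (psi_j = theta_j + sum_i phi_i psi_{j-i}):
  psi_1 = theta_1 + phi_1 = -0.732 + (0.427) = -0.305
Right-hand sides:
  c_0 = sigma^2 (1 + theta_1 psi_1) = 4 * (1 + (-0.732)(-0.305)) = 4 * 1.22326 = 4.89304
  c_1 = sigma^2 theta_1 = 4 * (-0.732) = -2.928
  c_2 = 0
Equations for k = 0 and k = 1 (AR order 1):
  gamma(0) = phi_1 gamma(1) + c_0
  gamma(1) = phi_1 gamma(0) + c_1
Substituting the second into the first: gamma(0) (1 - phi_1^2) = c_0 + phi_1 c_1, so
  gamma(0) = (c_0 + phi_1 c_1) / (1 - phi_1^2) = (4.89304 + (0.427)(-2.928)) / (1 - (0.427)^2) = 3.642784 / 0.817671 = 4.455073.
  gamma(1) = phi_1 gamma(0) + c_1 = (0.427)(4.455073) + (-2.928) = -1.025684.
Therefore gamma(1) = -1.0257 (to 4 decimal places).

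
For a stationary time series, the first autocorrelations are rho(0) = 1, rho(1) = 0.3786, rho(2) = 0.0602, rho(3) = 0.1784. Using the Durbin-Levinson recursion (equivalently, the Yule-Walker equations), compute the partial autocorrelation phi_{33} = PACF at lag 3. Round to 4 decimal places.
\phi_{33} = 0.2241

The PACF at lag k is phi_{kk}, the last component of the solution
to the Yule-Walker system G_k phi = r_k where
  (G_k)_{ij} = rho(|i - j|), (r_k)_i = rho(i), i,j = 1..k.
Equivalently, Durbin-Levinson gives phi_{kk} iteratively:
  phi_{11} = rho(1)
  phi_{kk} = [rho(k) - sum_{j=1..k-1} phi_{k-1,j} rho(k-j)]
            / [1 - sum_{j=1..k-1} phi_{k-1,j} rho(j)],
  phi_{k,j} = phi_{k-1,j} - phi_{kk} phi_{k-1,k-j},  j = 1..k-1.
Step k = 1:
  phi_11 = rho(1) = 0.3786.
Step k = 2:
  phi_22 = [rho(2) - phi_11 rho(1)] / [1 - phi_11 rho(1)] = [0.0602 - (0.3786)(0.3786)] / [1 - (0.3786)(0.3786)]
         = -0.08313796 / 0.85666204 = -0.097049.
  Update: phi_21 = phi_11 - phi_22 phi_11 = 0.3786 - (-0.097049)(0.3786) = 0.415343.
Step k = 3:
  phi_33 = [rho(3) - phi_21 rho(2) - phi_22 rho(1)] / [1 - phi_21 rho(1) - phi_22 rho(2)]
    numerator   = 0.1784 - (0.415343)(0.0602) - (-0.097049)(0.3786) = 0.19013902
    denominator = 1 - (0.415343)(0.3786) - (-0.097049)(0.0602) = 0.84859361
  phi_33 = 0.19013902 / 0.84859361 = 0.2241.
Therefore phi_{33} = 0.2241.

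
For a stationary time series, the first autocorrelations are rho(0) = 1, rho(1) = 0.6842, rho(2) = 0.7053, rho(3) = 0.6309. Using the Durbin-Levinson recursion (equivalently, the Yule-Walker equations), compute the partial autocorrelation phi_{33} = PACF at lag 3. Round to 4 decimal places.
\phi_{33} = 0.1371

The PACF at lag k is phi_{kk}, the last component of the solution
to the Yule-Walker system G_k phi = r_k where
  (G_k)_{ij} = rho(|i - j|), (r_k)_i = rho(i), i,j = 1..k.
Equivalently, Durbin-Levinson gives phi_{kk} iteratively:
  phi_{11} = rho(1)
  phi_{kk} = [rho(k) - sum_{j=1..k-1} phi_{k-1,j} rho(k-j)]
            / [1 - sum_{j=1..k-1} phi_{k-1,j} rho(j)],
  phi_{k,j} = phi_{k-1,j} - phi_{kk} phi_{k-1,k-j},  j = 1..k-1.
Step k = 1:
  phi_11 = rho(1) = 0.6842.
Step k = 2:
  phi_22 = [rho(2) - phi_11 rho(1)] / [1 - phi_11 rho(1)] = [0.7053 - (0.6842)(0.6842)] / [1 - (0.6842)(0.6842)]
         = 0.23717036 / 0.53187036 = 0.445918.
  Update: phi_21 = phi_11 - phi_22 phi_11 = 0.6842 - (0.445918)(0.6842) = 0.379103.
Step k = 3:
  phi_33 = [rho(3) - phi_21 rho(2) - phi_22 rho(1)] / [1 - phi_21 rho(1) - phi_22 rho(2)]
    numerator   = 0.6309 - (0.379103)(0.7053) - (0.445918)(0.6842) = 0.0584217
    denominator = 1 - (0.379103)(0.6842) - (0.445918)(0.7053) = 0.42611192
  phi_33 = 0.0584217 / 0.42611192 = 0.1371.
Therefore phi_{33} = 0.1371.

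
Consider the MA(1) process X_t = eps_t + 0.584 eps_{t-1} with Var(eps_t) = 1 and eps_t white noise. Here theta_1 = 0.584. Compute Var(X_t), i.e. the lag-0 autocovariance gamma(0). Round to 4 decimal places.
\gamma(0) = 1.3411

For an MA(q) process X_t = eps_t + sum_i theta_i eps_{t-i} with
Var(eps_t) = sigma^2, the variance is
  gamma(0) = sigma^2 * (1 + sum_i theta_i^2).
  sum_i theta_i^2 = (0.584)^2 = 0.341056.
  gamma(0) = 1 * (1 + 0.341056) = 1 * 1.341056 = 1.341056, which rounds to 1.3411.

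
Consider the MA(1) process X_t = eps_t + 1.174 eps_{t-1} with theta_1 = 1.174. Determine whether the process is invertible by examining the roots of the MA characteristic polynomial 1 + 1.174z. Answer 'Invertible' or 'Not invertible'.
\text{Not invertible}

The MA(q) characteristic polynomial is P(z) = 1 + 1.174z.
Invertibility requires all roots to lie outside the unit circle, i.e. |z| > 1 for every root.
This is linear in z: 1 + (1.174) z = 0  =>  z = -1/(1.174) = -0.851789,  |z| = 0.851789.
Moduli of all roots: 0.8518.
All moduli strictly greater than 1? No.
Verdict: Not invertible.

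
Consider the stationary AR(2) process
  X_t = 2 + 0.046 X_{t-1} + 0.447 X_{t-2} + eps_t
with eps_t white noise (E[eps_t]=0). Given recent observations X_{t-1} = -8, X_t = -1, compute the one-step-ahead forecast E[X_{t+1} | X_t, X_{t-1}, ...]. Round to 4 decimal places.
E[X_{t+1} \mid \mathcal F_t] = -1.6220

For an AR(p) model X_t = c + sum_i phi_i X_{t-i} + eps_t, the
one-step-ahead conditional mean is
  E[X_{t+1} | X_t, ...] = c + sum_i phi_i X_{t+1-i}.
Substitute known values:
  E[X_{t+1} | ...] = 2 + (0.046) * (-1) + (0.447) * (-8)
                   = -1.6220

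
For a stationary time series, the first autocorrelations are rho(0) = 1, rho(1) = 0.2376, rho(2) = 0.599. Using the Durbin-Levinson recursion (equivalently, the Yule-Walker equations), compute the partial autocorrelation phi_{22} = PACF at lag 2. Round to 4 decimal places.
\phi_{22} = 0.5750

The PACF at lag k is phi_{kk}, the last component of the solution
to the Yule-Walker system G_k phi = r_k where
  (G_k)_{ij} = rho(|i - j|), (r_k)_i = rho(i), i,j = 1..k.
Equivalently, Durbin-Levinson gives phi_{kk} iteratively:
  phi_{11} = rho(1)
  phi_{kk} = [rho(k) - sum_{j=1..k-1} phi_{k-1,j} rho(k-j)]
            / [1 - sum_{j=1..k-1} phi_{k-1,j} rho(j)],
  phi_{k,j} = phi_{k-1,j} - phi_{kk} phi_{k-1,k-j},  j = 1..k-1.
Step k = 1:
  phi_11 = rho(1) = 0.2376.
Step k = 2:
  phi_22 = [rho(2) - phi_11 rho(1)] / [1 - phi_11 rho(1)] = [0.599 - (0.2376)(0.2376)] / [1 - (0.2376)(0.2376)]
         = 0.54254624 / 0.94354624 = 0.575.
Therefore phi_{22} = 0.5750.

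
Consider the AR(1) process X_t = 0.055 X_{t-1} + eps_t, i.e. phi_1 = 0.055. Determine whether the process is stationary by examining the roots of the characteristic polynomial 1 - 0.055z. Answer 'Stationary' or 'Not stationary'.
\text{Stationary}

The AR(p) characteristic polynomial is P(z) = 1 - 0.055z.
Stationarity requires all roots to lie outside the unit circle, i.e. |z| > 1 for every root.
This is linear in z: 1 + (-0.055) z = 0  =>  z = -1/(-0.055) = 18.181818,  |z| = 18.181818.
Moduli of all roots: 18.1818.
All moduli strictly greater than 1? Yes.
Verdict: Stationary.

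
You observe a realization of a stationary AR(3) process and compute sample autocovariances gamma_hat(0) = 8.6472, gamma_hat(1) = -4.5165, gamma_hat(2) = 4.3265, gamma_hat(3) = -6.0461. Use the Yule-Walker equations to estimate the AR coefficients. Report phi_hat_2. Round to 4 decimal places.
\hat\phi_{2} = 0.1180

The Yule-Walker equations for an AR(p) process read, in matrix form,
  Gamma_p phi = r_p,   with   (Gamma_p)_{ij} = gamma(|i - j|),
                       (r_p)_i = gamma(i),   i,j = 1..p.
Substitute the sample gammas (Toeplitz matrix and right-hand side of size 3):
  Gamma_p = [[8.6472, -4.5165, 4.3265], [-4.5165, 8.6472, -4.5165], [4.3265, -4.5165, 8.6472]]
  r_p     = [-4.5165, 4.3265, -6.0461]
Written out (R1..R3):
  (R1) 8.6472 phi_1 - 4.5165 phi_2 + 4.3265 phi_3 = -4.5165
  (R2) -4.5165 phi_1 + 8.6472 phi_2 - 4.5165 phi_3 = 4.3265
  (R3) 4.3265 phi_1 - 4.5165 phi_2 + 8.6472 phi_3 = -6.0461
Gaussian elimination:
  R2 <- R2 - (-4.5165/8.6472) R1 = R2 - (-0.522308) R1:  6.288197 phi_2 - 2.256735 phi_3 = 1.967497
  R3 <- R3 - (4.3265/8.6472) R1 = R3 - (0.500335) R1:  -2.256735 phi_2 + 6.482499 phi_3 = -3.786335
  R3 <- R3 - (-2.256735/6.288197) R2 = R3 - (-0.358884) R2:  5.672592 phi_3 = -3.080232
Back-substitution:
  phi_hat_3 = -3.080232 / 5.672592 = -0.543002
  phi_hat_2 = (1.967497 - (-2.256735)(-0.543002)) / 6.288197 = 0.118012
  phi_hat_1 = (-4.5165 - (-4.5165)(0.118012) - (4.3265)(-0.543002)) / 8.6472 = -0.188986
So phi_hat = [-0.1890, 0.1180, -0.5430].
Therefore phi_hat_2 = 0.1180.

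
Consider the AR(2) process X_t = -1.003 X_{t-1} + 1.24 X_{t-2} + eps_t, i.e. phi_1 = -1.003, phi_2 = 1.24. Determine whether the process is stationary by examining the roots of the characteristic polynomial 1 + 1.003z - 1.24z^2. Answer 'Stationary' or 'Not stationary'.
\text{Not stationary}

The AR(p) characteristic polynomial is P(z) = 1 + 1.003z - 1.24z^2.
Stationarity requires all roots to lie outside the unit circle, i.e. |z| > 1 for every root.
Set 1 + (1.003) z + (-1.24) z^2 = 0, i.e. a z^2 + b z + c = 0 with a = -1.24, b = 1.003, c = 1.
Discriminant D = b^2 - 4ac = (1.003)^2 - 4*(-1.24)*1 = 1.006009 - (-4.96) = 5.966009.
D >= 0, so the roots are real: z = (-b +/- sqrt(D)) / (2a) = (-1.003 +/- 2.442542) / (-2.48).
  z_1 = (-1.003 + 2.442542) / (-2.48) = -0.5805,   |z_1| = 0.5805.
  z_2 = (-1.003 - 2.442542) / (-2.48) = 1.3893,   |z_2| = 1.3893.
Moduli of all roots: 0.5805, 1.3893.
All moduli strictly greater than 1? No.
Verdict: Not stationary.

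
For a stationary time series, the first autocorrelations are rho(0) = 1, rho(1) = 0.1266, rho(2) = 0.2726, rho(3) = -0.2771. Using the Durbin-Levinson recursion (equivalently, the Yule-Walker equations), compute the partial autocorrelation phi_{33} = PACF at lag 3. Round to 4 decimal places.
\phi_{33} = -0.3660

The PACF at lag k is phi_{kk}, the last component of the solution
to the Yule-Walker system G_k phi = r_k where
  (G_k)_{ij} = rho(|i - j|), (r_k)_i = rho(i), i,j = 1..k.
Equivalently, Durbin-Levinson gives phi_{kk} iteratively:
  phi_{11} = rho(1)
  phi_{kk} = [rho(k) - sum_{j=1..k-1} phi_{k-1,j} rho(k-j)]
            / [1 - sum_{j=1..k-1} phi_{k-1,j} rho(j)],
  phi_{k,j} = phi_{k-1,j} - phi_{kk} phi_{k-1,k-j},  j = 1..k-1.
Step k = 1:
  phi_11 = rho(1) = 0.1266.
Step k = 2:
  phi_22 = [rho(2) - phi_11 rho(1)] / [1 - phi_11 rho(1)] = [0.2726 - (0.1266)(0.1266)] / [1 - (0.1266)(0.1266)]
         = 0.25657244 / 0.98397244 = 0.260752.
  Update: phi_21 = phi_11 - phi_22 phi_11 = 0.1266 - (0.260752)(0.1266) = 0.093589.
Step k = 3:
  phi_33 = [rho(3) - phi_21 rho(2) - phi_22 rho(1)] / [1 - phi_21 rho(1) - phi_22 rho(2)]
    numerator   = -0.2771 - (0.093589)(0.2726) - (0.260752)(0.1266) = -0.33562348
    denominator = 1 - (0.093589)(0.1266) - (0.260752)(0.2726) = 0.91707075
  phi_33 = -0.33562348 / 0.91707075 = -0.366.
Therefore phi_{33} = -0.3660.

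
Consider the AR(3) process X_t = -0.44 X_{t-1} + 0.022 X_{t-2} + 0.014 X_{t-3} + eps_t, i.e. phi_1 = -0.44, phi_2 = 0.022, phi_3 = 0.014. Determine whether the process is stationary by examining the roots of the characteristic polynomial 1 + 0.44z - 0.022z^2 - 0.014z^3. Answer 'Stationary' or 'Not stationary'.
\text{Stationary}

The AR(p) characteristic polynomial is P(z) = 1 + 0.44z - 0.022z^2 - 0.014z^3.
Stationarity requires all roots to lie outside the unit circle, i.e. |z| > 1 for every root.
Degree 3: look for a simple real root z0 first, then factor out (1 - z/z0) and solve the remaining quadratic.
Testing z0 = -5: P(-5) = 1 + (0.44)(-5) + (-0.022)(-5)^2 + (-0.014)(-5)^3
  = 1 + (-2.2) + (-0.55) + (1.75) = 0.  So z_0 = -5 is a root, |z_0| = 5.
Divide out the factor (1 + 0.2 z) = (1 - z/z0) (since 1/z0 = -0.2):
  P(z) = (1 + 0.2 z)(1 + (0.24) z + (-0.07) z^2)
  [check: z-coef 0.24 - (-0.2) = 0.44; z^2-coef -0.07 - (-0.2)(0.24) = -0.022; z^3-coef -(-0.2)(-0.07) = -0.014.]
Remaining roots from the quadratic factor 1 + (0.24) z + (-0.07) z^2:
  Set 1 + (0.24) z + (-0.07) z^2 = 0, i.e. a z^2 + b z + c = 0 with a = -0.07, b = 0.24, c = 1.
  Discriminant D = b^2 - 4ac = (0.24)^2 - 4*(-0.07)*1 = 0.0576 - (-0.28) = 0.3376.
  D >= 0, so the roots are real: z = (-b +/- sqrt(D)) / (2a) = (-0.24 +/- 0.581034) / (-0.14).
    z_1 = (-0.24 + 0.581034) / (-0.14) = -2.436,   |z_1| = 2.436.
    z_2 = (-0.24 - 0.581034) / (-0.14) = 5.8645,   |z_2| = 5.8645.
Moduli of all roots: 5.0000, 2.4360, 5.8645.
All moduli strictly greater than 1? Yes.
Verdict: Stationary.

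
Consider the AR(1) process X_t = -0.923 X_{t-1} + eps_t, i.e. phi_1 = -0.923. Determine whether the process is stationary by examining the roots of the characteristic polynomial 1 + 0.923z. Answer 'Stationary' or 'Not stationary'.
\text{Stationary}

The AR(p) characteristic polynomial is P(z) = 1 + 0.923z.
Stationarity requires all roots to lie outside the unit circle, i.e. |z| > 1 for every root.
This is linear in z: 1 + (0.923) z = 0  =>  z = -1/(0.923) = -1.083424,  |z| = 1.083424.
Moduli of all roots: 1.0834.
All moduli strictly greater than 1? Yes.
Verdict: Stationary.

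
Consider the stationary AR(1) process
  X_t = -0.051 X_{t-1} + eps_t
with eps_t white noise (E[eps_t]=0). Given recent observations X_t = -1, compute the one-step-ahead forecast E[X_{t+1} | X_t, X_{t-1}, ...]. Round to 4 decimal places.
E[X_{t+1} \mid \mathcal F_t] = 0.0510

For an AR(p) model X_t = c + sum_i phi_i X_{t-i} + eps_t, the
one-step-ahead conditional mean is
  E[X_{t+1} | X_t, ...] = c + sum_i phi_i X_{t+1-i}.
Substitute known values:
  E[X_{t+1} | ...] = (-0.051) * (-1)
                   = 0.0510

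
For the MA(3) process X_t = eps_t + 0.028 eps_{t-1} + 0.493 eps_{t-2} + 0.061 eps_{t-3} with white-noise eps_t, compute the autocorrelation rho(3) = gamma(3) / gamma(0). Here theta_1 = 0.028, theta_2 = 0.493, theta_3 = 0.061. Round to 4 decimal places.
\rho(3) = 0.0489

For an MA(q) process with theta_0 = 1, the autocovariance is
  gamma(k) = sigma^2 * sum_{i=0..q-k} theta_i * theta_{i+k},
and rho(k) = gamma(k) / gamma(0). Sigma^2 cancels.
  numerator   = (1)*(0.061) = 0.061.
  denominator = (1)^2 + (0.028)^2 + (0.493)^2 + (0.061)^2 = 1.247554.
  rho(3) = 0.061 / 1.247554 = 0.0489.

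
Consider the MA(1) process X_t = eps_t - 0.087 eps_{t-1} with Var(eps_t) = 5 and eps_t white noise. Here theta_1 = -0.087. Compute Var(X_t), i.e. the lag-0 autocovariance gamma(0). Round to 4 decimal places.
\gamma(0) = 5.0378

For an MA(q) process X_t = eps_t + sum_i theta_i eps_{t-i} with
Var(eps_t) = sigma^2, the variance is
  gamma(0) = sigma^2 * (1 + sum_i theta_i^2).
  sum_i theta_i^2 = (-0.087)^2 = 0.007569.
  gamma(0) = 5 * (1 + 0.007569) = 5 * 1.007569 = 5.037845, which rounds to 5.0378.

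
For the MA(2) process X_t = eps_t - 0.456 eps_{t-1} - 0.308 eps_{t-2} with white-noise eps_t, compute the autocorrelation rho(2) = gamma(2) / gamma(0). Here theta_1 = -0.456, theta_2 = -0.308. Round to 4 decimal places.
\rho(2) = -0.2364

For an MA(q) process with theta_0 = 1, the autocovariance is
  gamma(k) = sigma^2 * sum_{i=0..q-k} theta_i * theta_{i+k},
and rho(k) = gamma(k) / gamma(0). Sigma^2 cancels.
  numerator   = (1)*(-0.308) = -0.308.
  denominator = (1)^2 + (-0.456)^2 + (-0.308)^2 = 1.3028.
  rho(2) = -0.308 / 1.3028 = -0.2364.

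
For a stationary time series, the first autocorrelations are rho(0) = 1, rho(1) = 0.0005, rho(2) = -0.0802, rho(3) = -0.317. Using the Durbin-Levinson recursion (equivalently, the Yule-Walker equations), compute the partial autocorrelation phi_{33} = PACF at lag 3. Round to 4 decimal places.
\phi_{33} = -0.3190

The PACF at lag k is phi_{kk}, the last component of the solution
to the Yule-Walker system G_k phi = r_k where
  (G_k)_{ij} = rho(|i - j|), (r_k)_i = rho(i), i,j = 1..k.
Equivalently, Durbin-Levinson gives phi_{kk} iteratively:
  phi_{11} = rho(1)
  phi_{kk} = [rho(k) - sum_{j=1..k-1} phi_{k-1,j} rho(k-j)]
            / [1 - sum_{j=1..k-1} phi_{k-1,j} rho(j)],
  phi_{k,j} = phi_{k-1,j} - phi_{kk} phi_{k-1,k-j},  j = 1..k-1.
Step k = 1:
  phi_11 = rho(1) = 0.0005.
Step k = 2:
  phi_22 = [rho(2) - phi_11 rho(1)] / [1 - phi_11 rho(1)] = [-0.0802 - (0.0005)(0.0005)] / [1 - (0.0005)(0.0005)]
         = -0.08020025 / 0.99999975 = -0.0802.
  Update: phi_21 = phi_11 - phi_22 phi_11 = 0.0005 - (-0.0802)(0.0005) = 0.00054.
Step k = 3:
  phi_33 = [rho(3) - phi_21 rho(2) - phi_22 rho(1)] / [1 - phi_21 rho(1) - phi_22 rho(2)]
    numerator   = -0.317 - (0.00054)(-0.0802) - (-0.0802)(0.0005) = -0.31691658
    denominator = 1 - (0.00054)(0.0005) - (-0.0802)(-0.0802) = 0.99356767
  phi_33 = -0.31691658 / 0.99356767 = -0.319.
Therefore phi_{33} = -0.3190.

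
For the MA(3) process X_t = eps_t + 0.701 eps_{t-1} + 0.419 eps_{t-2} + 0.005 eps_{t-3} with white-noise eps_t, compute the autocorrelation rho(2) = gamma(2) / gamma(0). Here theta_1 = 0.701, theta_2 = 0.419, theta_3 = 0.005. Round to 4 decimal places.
\rho(2) = 0.2535

For an MA(q) process with theta_0 = 1, the autocovariance is
  gamma(k) = sigma^2 * sum_{i=0..q-k} theta_i * theta_{i+k},
and rho(k) = gamma(k) / gamma(0). Sigma^2 cancels.
  numerator   = (1)*(0.419) + (0.701)*(0.005) = 0.422505.
  denominator = (1)^2 + (0.701)^2 + (0.419)^2 + (0.005)^2 = 1.666987.
  rho(2) = 0.422505 / 1.666987 = 0.2535.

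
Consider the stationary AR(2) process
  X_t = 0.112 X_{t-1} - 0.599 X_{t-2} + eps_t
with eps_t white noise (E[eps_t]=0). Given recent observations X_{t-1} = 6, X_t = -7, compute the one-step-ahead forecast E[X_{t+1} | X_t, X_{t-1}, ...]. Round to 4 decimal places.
E[X_{t+1} \mid \mathcal F_t] = -4.3780

For an AR(p) model X_t = c + sum_i phi_i X_{t-i} + eps_t, the
one-step-ahead conditional mean is
  E[X_{t+1} | X_t, ...] = c + sum_i phi_i X_{t+1-i}.
Substitute known values:
  E[X_{t+1} | ...] = (0.112) * (-7) + (-0.599) * (6)
                   = -4.3780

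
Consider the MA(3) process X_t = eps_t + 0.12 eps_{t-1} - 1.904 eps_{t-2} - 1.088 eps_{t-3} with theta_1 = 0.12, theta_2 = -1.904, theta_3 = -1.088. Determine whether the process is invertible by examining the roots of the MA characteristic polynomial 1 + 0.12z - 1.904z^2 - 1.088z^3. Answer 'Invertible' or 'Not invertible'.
\text{Not invertible}

The MA(q) characteristic polynomial is P(z) = 1 + 0.12z - 1.904z^2 - 1.088z^3.
Invertibility requires all roots to lie outside the unit circle, i.e. |z| > 1 for every root.
Degree 3: look for a simple real root z0 first, then factor out (1 - z/z0) and solve the remaining quadratic.
Testing z0 = -1.25: P(-1.25) = 1 + (0.12)(-1.25) + (-1.904)(-1.25)^2 + (-1.088)(-1.25)^3
  = 1 + (-0.15) + (-2.975) + (2.125) = 0.  So z_0 = -1.25 is a root, |z_0| = 1.25.
Divide out the factor (1 + 0.8 z) = (1 - z/z0) (since 1/z0 = -0.8):
  P(z) = (1 + 0.8 z)(1 + (-0.68) z + (-1.36) z^2)
  [check: z-coef -0.68 - (-0.8) = 0.12; z^2-coef -1.36 - (-0.8)(-0.68) = -1.904; z^3-coef -(-0.8)(-1.36) = -1.088.]
Remaining roots from the quadratic factor 1 + (-0.68) z + (-1.36) z^2:
  Set 1 + (-0.68) z + (-1.36) z^2 = 0, i.e. a z^2 + b z + c = 0 with a = -1.36, b = -0.68, c = 1.
  Discriminant D = b^2 - 4ac = (-0.68)^2 - 4*(-1.36)*1 = 0.4624 - (-5.44) = 5.9024.
  D >= 0, so the roots are real: z = (-b +/- sqrt(D)) / (2a) = (0.68 +/- 2.429486) / (-2.72).
    z_1 = (0.68 + 2.429486) / (-2.72) = -1.1432,   |z_1| = 1.1432.
    z_2 = (0.68 - 2.429486) / (-2.72) = 0.6432,   |z_2| = 0.6432.
Moduli of all roots: 1.2500, 1.1432, 0.6432.
All moduli strictly greater than 1? No.
Verdict: Not invertible.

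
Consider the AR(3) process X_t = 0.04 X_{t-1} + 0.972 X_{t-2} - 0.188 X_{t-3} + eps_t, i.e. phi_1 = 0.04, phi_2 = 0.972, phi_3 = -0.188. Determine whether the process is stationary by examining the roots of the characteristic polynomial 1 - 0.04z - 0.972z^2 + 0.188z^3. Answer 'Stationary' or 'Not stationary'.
\text{Not stationary}

The AR(p) characteristic polynomial is P(z) = 1 - 0.04z - 0.972z^2 + 0.188z^3.
Stationarity requires all roots to lie outside the unit circle, i.e. |z| > 1 for every root.
Degree 3: look for a simple real root z0 first, then factor out (1 - z/z0) and solve the remaining quadratic.
Testing z0 = 5: P(5) = 1 + (-0.04)(5) + (-0.972)(5)^2 + (0.188)(5)^3
  = 1 + (-0.2) + (-24.3) + (23.5) = 0.  So z_0 = 5 is a root, |z_0| = 5.
Divide out the factor (1 - 0.2 z) = (1 - z/z0) (since 1/z0 = 0.2):
  P(z) = (1 - 0.2 z)(1 + (0.16) z + (-0.94) z^2)
  [check: z-coef 0.16 - (0.2) = -0.04; z^2-coef -0.94 - (0.2)(0.16) = -0.972; z^3-coef -(0.2)(-0.94) = 0.188.]
Remaining roots from the quadratic factor 1 + (0.16) z + (-0.94) z^2:
  Set 1 + (0.16) z + (-0.94) z^2 = 0, i.e. a z^2 + b z + c = 0 with a = -0.94, b = 0.16, c = 1.
  Discriminant D = b^2 - 4ac = (0.16)^2 - 4*(-0.94)*1 = 0.0256 - (-3.76) = 3.7856.
  D >= 0, so the roots are real: z = (-b +/- sqrt(D)) / (2a) = (-0.16 +/- 1.945662) / (-1.88).
    z_1 = (-0.16 + 1.945662) / (-1.88) = -0.9498,   |z_1| = 0.9498.
    z_2 = (-0.16 - 1.945662) / (-1.88) = 1.12,   |z_2| = 1.12.
Moduli of all roots: 5.0000, 0.9498, 1.1200.
All moduli strictly greater than 1? No.
Verdict: Not stationary.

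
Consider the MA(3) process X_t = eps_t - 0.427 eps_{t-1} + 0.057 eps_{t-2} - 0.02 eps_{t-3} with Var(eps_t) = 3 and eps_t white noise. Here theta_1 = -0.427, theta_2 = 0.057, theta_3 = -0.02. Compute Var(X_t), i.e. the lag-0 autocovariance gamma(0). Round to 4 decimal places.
\gamma(0) = 3.5579

For an MA(q) process X_t = eps_t + sum_i theta_i eps_{t-i} with
Var(eps_t) = sigma^2, the variance is
  gamma(0) = sigma^2 * (1 + sum_i theta_i^2).
  sum_i theta_i^2 = (-0.427)^2 + (0.057)^2 + (-0.02)^2 = 0.182329 + 0.003249 + 0.0004 = 0.185978.
  gamma(0) = 3 * (1 + 0.185978) = 3 * 1.185978 = 3.557934, which rounds to 3.5579.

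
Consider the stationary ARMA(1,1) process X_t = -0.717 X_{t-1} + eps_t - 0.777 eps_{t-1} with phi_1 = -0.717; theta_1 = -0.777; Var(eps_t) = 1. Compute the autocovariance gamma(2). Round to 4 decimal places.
\gamma(2) = 3.4327

Multiply the model equation by X_{t-k} and take expectations. With theta_0 = psi_0 = 1 and psi_j the MA(infinity) weights, this gives
  gamma(k) - sum_i phi_i gamma(k-i) = c_k,
  c_k = sigma^2 * sum_{j=k..q} theta_j psi_{j-k}   (c_k = 0 for k > q),
using gamma(-m) = gamma(m).
psi-weights needed (psi_j = theta_j + sum_i phi_i psi_{j-i}):
  psi_1 = theta_1 + phi_1 = -0.777 + (-0.717) = -1.494
Right-hand sides:
  c_0 = sigma^2 (1 + theta_1 psi_1) = 1 * (1 + (-0.777)(-1.494)) = 1 * 2.160838 = 2.160838
  c_1 = sigma^2 theta_1 = 1 * (-0.777) = -0.777
  c_2 = 0
Equations for k = 0 and k = 1 (AR order 1):
  gamma(0) = phi_1 gamma(1) + c_0
  gamma(1) = phi_1 gamma(0) + c_1
Substituting the second into the first: gamma(0) (1 - phi_1^2) = c_0 + phi_1 c_1, so
  gamma(0) = (c_0 + phi_1 c_1) / (1 - phi_1^2) = (2.160838 + (-0.717)(-0.777)) / (1 - (-0.717)^2) = 2.717947 / 0.485911 = 5.593508.
  gamma(1) = phi_1 gamma(0) + c_1 = (-0.717)(5.593508) + (-0.777) = -4.787545.
For k = 2 (> q): gamma(2) = phi_1 gamma(1) = (-0.717)(-4.787545) = 3.43267.
Therefore gamma(2) = 3.4327 (to 4 decimal places).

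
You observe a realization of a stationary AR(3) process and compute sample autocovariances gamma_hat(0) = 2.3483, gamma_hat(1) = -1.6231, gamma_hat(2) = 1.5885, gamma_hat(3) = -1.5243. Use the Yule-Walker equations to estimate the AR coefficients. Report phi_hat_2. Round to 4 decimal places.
\hat\phi_{2} = 0.2880

The Yule-Walker equations for an AR(p) process read, in matrix form,
  Gamma_p phi = r_p,   with   (Gamma_p)_{ij} = gamma(|i - j|),
                       (r_p)_i = gamma(i),   i,j = 1..p.
Substitute the sample gammas (Toeplitz matrix and right-hand side of size 3):
  Gamma_p = [[2.3483, -1.6231, 1.5885], [-1.6231, 2.3483, -1.6231], [1.5885, -1.6231, 2.3483]]
  r_p     = [-1.6231, 1.5885, -1.5243]
Written out (R1..R3):
  (R1) 2.3483 phi_1 - 1.6231 phi_2 + 1.5885 phi_3 = -1.6231
  (R2) -1.6231 phi_1 + 2.3483 phi_2 - 1.6231 phi_3 = 1.5885
  (R3) 1.5885 phi_1 - 1.6231 phi_2 + 2.3483 phi_3 = -1.5243
Gaussian elimination:
  R2 <- R2 - (-1.6231/2.3483) R1 = R2 - (-0.691181) R1:  1.226444 phi_2 - 0.525159 phi_3 = 0.466644
  R3 <- R3 - (1.5885/2.3483) R1 = R3 - (0.676447) R1:  -0.525159 phi_2 + 1.273764 phi_3 = -0.426359
  R3 <- R3 - (-0.525159/1.226444) R2 = R3 - (-0.428197) R2:  1.048893 phi_3 = -0.226544
Back-substitution:
  phi_hat_3 = -0.226544 / 1.048893 = -0.215984
  phi_hat_2 = (0.466644 - (-0.525159)(-0.215984)) / 1.226444 = 0.288002
  phi_hat_1 = (-1.6231 - (-1.6231)(0.288002) - (1.5885)(-0.215984)) / 2.3483 = -0.346018
So phi_hat = [-0.3460, 0.2880, -0.2160].
Therefore phi_hat_2 = 0.2880.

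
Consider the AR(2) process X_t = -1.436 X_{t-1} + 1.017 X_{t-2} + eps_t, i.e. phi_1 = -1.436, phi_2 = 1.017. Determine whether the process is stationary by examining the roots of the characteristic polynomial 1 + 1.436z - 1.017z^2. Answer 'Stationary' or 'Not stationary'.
\text{Not stationary}

The AR(p) characteristic polynomial is P(z) = 1 + 1.436z - 1.017z^2.
Stationarity requires all roots to lie outside the unit circle, i.e. |z| > 1 for every root.
Set 1 + (1.436) z + (-1.017) z^2 = 0, i.e. a z^2 + b z + c = 0 with a = -1.017, b = 1.436, c = 1.
Discriminant D = b^2 - 4ac = (1.436)^2 - 4*(-1.017)*1 = 2.062096 - (-4.068) = 6.130096.
D >= 0, so the roots are real: z = (-b +/- sqrt(D)) / (2a) = (-1.436 +/- 2.475903) / (-2.034).
  z_1 = (-1.436 + 2.475903) / (-2.034) = -0.5113,   |z_1| = 0.5113.
  z_2 = (-1.436 - 2.475903) / (-2.034) = 1.9233,   |z_2| = 1.9233.
Moduli of all roots: 0.5113, 1.9233.
All moduli strictly greater than 1? No.
Verdict: Not stationary.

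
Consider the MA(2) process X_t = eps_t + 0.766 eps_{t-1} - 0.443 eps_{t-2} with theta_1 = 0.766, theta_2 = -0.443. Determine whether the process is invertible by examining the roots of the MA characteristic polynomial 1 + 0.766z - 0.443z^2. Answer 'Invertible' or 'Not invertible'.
\text{Not invertible}

The MA(q) characteristic polynomial is P(z) = 1 + 0.766z - 0.443z^2.
Invertibility requires all roots to lie outside the unit circle, i.e. |z| > 1 for every root.
Set 1 + (0.766) z + (-0.443) z^2 = 0, i.e. a z^2 + b z + c = 0 with a = -0.443, b = 0.766, c = 1.
Discriminant D = b^2 - 4ac = (0.766)^2 - 4*(-0.443)*1 = 0.586756 - (-1.772) = 2.358756.
D >= 0, so the roots are real: z = (-b +/- sqrt(D)) / (2a) = (-0.766 +/- 1.535824) / (-0.886).
  z_1 = (-0.766 + 1.535824) / (-0.886) = -0.8689,   |z_1| = 0.8689.
  z_2 = (-0.766 - 1.535824) / (-0.886) = 2.598,   |z_2| = 2.598.
Moduli of all roots: 0.8689, 2.5980.
All moduli strictly greater than 1? No.
Verdict: Not invertible.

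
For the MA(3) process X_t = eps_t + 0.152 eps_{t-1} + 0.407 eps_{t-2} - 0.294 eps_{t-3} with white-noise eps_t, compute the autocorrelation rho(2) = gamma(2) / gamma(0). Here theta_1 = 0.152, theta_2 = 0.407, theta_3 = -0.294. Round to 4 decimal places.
\rho(2) = 0.2841

For an MA(q) process with theta_0 = 1, the autocovariance is
  gamma(k) = sigma^2 * sum_{i=0..q-k} theta_i * theta_{i+k},
and rho(k) = gamma(k) / gamma(0). Sigma^2 cancels.
  numerator   = (1)*(0.407) + (0.152)*(-0.294) = 0.362312.
  denominator = (1)^2 + (0.152)^2 + (0.407)^2 + (-0.294)^2 = 1.275189.
  rho(2) = 0.362312 / 1.275189 = 0.2841.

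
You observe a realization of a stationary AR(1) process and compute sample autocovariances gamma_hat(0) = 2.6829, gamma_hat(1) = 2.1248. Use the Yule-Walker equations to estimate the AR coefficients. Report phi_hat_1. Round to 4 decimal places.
\hat\phi_{1} = 0.7920

The Yule-Walker equations for an AR(p) process read, in matrix form,
  Gamma_p phi = r_p,   with   (Gamma_p)_{ij} = gamma(|i - j|),
                       (r_p)_i = gamma(i),   i,j = 1..p.
Substitute the sample gammas (Toeplitz matrix and right-hand side of size 1):
  Gamma_p = [[2.6829]]
  r_p     = [2.1248]
With p = 1 this is the single equation gamma(0) phi_1 = gamma(1):
  phi_hat_1 = gamma(1) / gamma(0) = 2.1248 / 2.6829 = 0.7920.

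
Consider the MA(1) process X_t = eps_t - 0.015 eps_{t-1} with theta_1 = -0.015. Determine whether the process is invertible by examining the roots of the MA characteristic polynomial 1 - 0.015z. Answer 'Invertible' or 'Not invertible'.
\text{Invertible}

The MA(q) characteristic polynomial is P(z) = 1 - 0.015z.
Invertibility requires all roots to lie outside the unit circle, i.e. |z| > 1 for every root.
This is linear in z: 1 + (-0.015) z = 0  =>  z = -1/(-0.015) = 66.666667,  |z| = 66.666667.
Moduli of all roots: 66.6667.
All moduli strictly greater than 1? Yes.
Verdict: Invertible.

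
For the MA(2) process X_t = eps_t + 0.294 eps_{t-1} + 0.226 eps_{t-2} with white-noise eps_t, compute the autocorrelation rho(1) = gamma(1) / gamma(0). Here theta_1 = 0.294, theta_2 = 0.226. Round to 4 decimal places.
\rho(1) = 0.3169

For an MA(q) process with theta_0 = 1, the autocovariance is
  gamma(k) = sigma^2 * sum_{i=0..q-k} theta_i * theta_{i+k},
and rho(k) = gamma(k) / gamma(0). Sigma^2 cancels.
  numerator   = (1)*(0.294) + (0.294)*(0.226) = 0.360444.
  denominator = (1)^2 + (0.294)^2 + (0.226)^2 = 1.137512.
  rho(1) = 0.360444 / 1.137512 = 0.3169.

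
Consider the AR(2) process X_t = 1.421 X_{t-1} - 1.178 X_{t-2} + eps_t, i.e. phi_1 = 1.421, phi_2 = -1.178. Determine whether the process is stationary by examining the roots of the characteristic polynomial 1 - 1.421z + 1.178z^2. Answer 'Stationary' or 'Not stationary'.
\text{Not stationary}

The AR(p) characteristic polynomial is P(z) = 1 - 1.421z + 1.178z^2.
Stationarity requires all roots to lie outside the unit circle, i.e. |z| > 1 for every root.
Set 1 + (-1.421) z + (1.178) z^2 = 0, i.e. a z^2 + b z + c = 0 with a = 1.178, b = -1.421, c = 1.
Discriminant D = b^2 - 4ac = (-1.421)^2 - 4*(1.178)*1 = 2.019241 - (4.712) = -2.692759.
D < 0, so the roots are the complex-conjugate pair z = (-b +/- i sqrt(-D)) / (2a) = 0.6031 +/- 0.6965i.
For a conjugate pair |z|^2 = z * conj(z) = (product of roots) = c/a = 1/(1.178) = 0.848896, so |z| = sqrt(0.848896) = 0.9214 for both roots.
Moduli of all roots: 0.9214, 0.9214.
All moduli strictly greater than 1? No.
Verdict: Not stationary.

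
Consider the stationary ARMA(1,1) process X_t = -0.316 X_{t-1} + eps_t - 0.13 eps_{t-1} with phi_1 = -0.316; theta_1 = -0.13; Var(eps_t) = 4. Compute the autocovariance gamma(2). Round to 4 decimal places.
\gamma(2) = 0.6520

Multiply the model equation by X_{t-k} and take expectations. With theta_0 = psi_0 = 1 and psi_j the MA(infinity) weights, this gives
  gamma(k) - sum_i phi_i gamma(k-i) = c_k,
  c_k = sigma^2 * sum_{j=k..q} theta_j psi_{j-k}   (c_k = 0 for k > q),
using gamma(-m) = gamma(m).
psi-weights needed (psi_j = theta_j + sum_i phi_i psi_{j-i}):
  psi_1 = theta_1 + phi_1 = -0.13 + (-0.316) = -0.446
Right-hand sides:
  c_0 = sigma^2 (1 + theta_1 psi_1) = 4 * (1 + (-0.13)(-0.446)) = 4 * 1.05798 = 4.23192
  c_1 = sigma^2 theta_1 = 4 * (-0.13) = -0.52
  c_2 = 0
Equations for k = 0 and k = 1 (AR order 1):
  gamma(0) = phi_1 gamma(1) + c_0
  gamma(1) = phi_1 gamma(0) + c_1
Substituting the second into the first: gamma(0) (1 - phi_1^2) = c_0 + phi_1 c_1, so
  gamma(0) = (c_0 + phi_1 c_1) / (1 - phi_1^2) = (4.23192 + (-0.316)(-0.52)) / (1 - (-0.316)^2) = 4.39624 / 0.900144 = 4.88393.
  gamma(1) = phi_1 gamma(0) + c_1 = (-0.316)(4.88393) + (-0.52) = -2.063322.
For k = 2 (> q): gamma(2) = phi_1 gamma(1) = (-0.316)(-2.063322) = 0.65201.
Therefore gamma(2) = 0.6520 (to 4 decimal places).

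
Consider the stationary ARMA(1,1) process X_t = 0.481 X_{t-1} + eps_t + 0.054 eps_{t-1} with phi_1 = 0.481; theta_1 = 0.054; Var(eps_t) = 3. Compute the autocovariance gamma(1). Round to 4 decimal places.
\gamma(1) = 2.1423

Multiply the model equation by X_{t-k} and take expectations. With theta_0 = psi_0 = 1 and psi_j the MA(infinity) weights, this gives
  gamma(k) - sum_i phi_i gamma(k-i) = c_k,
  c_k = sigma^2 * sum_{j=k..q} theta_j psi_{j-k}   (c_k = 0 for k > q),
using gamma(-m) = gamma(m).
psi-weights needed (psi_j = theta_j + sum_i phi_i psi_{j-i}):
  psi_1 = theta_1 + phi_1 = 0.054 + (0.481) = 0.535
Right-hand sides:
  c_0 = sigma^2 (1 + theta_1 psi_1) = 3 * (1 + (0.054)(0.535)) = 3 * 1.02889 = 3.08667
  c_1 = sigma^2 theta_1 = 3 * (0.054) = 0.162
  c_2 = 0
Equations for k = 0 and k = 1 (AR order 1):
  gamma(0) = phi_1 gamma(1) + c_0
  gamma(1) = phi_1 gamma(0) + c_1
Substituting the second into the first: gamma(0) (1 - phi_1^2) = c_0 + phi_1 c_1, so
  gamma(0) = (c_0 + phi_1 c_1) / (1 - phi_1^2) = (3.08667 + (0.481)(0.162)) / (1 - (0.481)^2) = 3.164592 / 0.768639 = 4.117137.
  gamma(1) = phi_1 gamma(0) + c_1 = (0.481)(4.117137) + (0.162) = 2.142343.
Therefore gamma(1) = 2.1423 (to 4 decimal places).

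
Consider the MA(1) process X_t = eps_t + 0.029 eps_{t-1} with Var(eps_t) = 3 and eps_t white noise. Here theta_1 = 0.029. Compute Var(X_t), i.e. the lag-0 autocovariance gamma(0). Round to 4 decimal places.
\gamma(0) = 3.0025

For an MA(q) process X_t = eps_t + sum_i theta_i eps_{t-i} with
Var(eps_t) = sigma^2, the variance is
  gamma(0) = sigma^2 * (1 + sum_i theta_i^2).
  sum_i theta_i^2 = (0.029)^2 = 0.000841.
  gamma(0) = 3 * (1 + 0.000841) = 3 * 1.000841 = 3.002523, which rounds to 3.0025.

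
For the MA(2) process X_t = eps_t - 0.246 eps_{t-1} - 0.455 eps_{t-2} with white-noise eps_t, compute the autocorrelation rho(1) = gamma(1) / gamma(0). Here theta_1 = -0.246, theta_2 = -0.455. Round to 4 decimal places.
\rho(1) = -0.1058

For an MA(q) process with theta_0 = 1, the autocovariance is
  gamma(k) = sigma^2 * sum_{i=0..q-k} theta_i * theta_{i+k},
and rho(k) = gamma(k) / gamma(0). Sigma^2 cancels.
  numerator   = (1)*(-0.246) + (-0.246)*(-0.455) = -0.13407.
  denominator = (1)^2 + (-0.246)^2 + (-0.455)^2 = 1.267541.
  rho(1) = -0.13407 / 1.267541 = -0.1058.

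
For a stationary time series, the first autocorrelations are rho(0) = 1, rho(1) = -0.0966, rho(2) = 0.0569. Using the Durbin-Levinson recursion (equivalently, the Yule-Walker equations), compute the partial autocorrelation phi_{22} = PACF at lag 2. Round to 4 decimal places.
\phi_{22} = 0.0480

The PACF at lag k is phi_{kk}, the last component of the solution
to the Yule-Walker system G_k phi = r_k where
  (G_k)_{ij} = rho(|i - j|), (r_k)_i = rho(i), i,j = 1..k.
Equivalently, Durbin-Levinson gives phi_{kk} iteratively:
  phi_{11} = rho(1)
  phi_{kk} = [rho(k) - sum_{j=1..k-1} phi_{k-1,j} rho(k-j)]
            / [1 - sum_{j=1..k-1} phi_{k-1,j} rho(j)],
  phi_{k,j} = phi_{k-1,j} - phi_{kk} phi_{k-1,k-j},  j = 1..k-1.
Step k = 1:
  phi_11 = rho(1) = -0.0966.
Step k = 2:
  phi_22 = [rho(2) - phi_11 rho(1)] / [1 - phi_11 rho(1)] = [0.0569 - (-0.0966)(-0.0966)] / [1 - (-0.0966)(-0.0966)]
         = 0.04756844 / 0.99066844 = 0.048.
Therefore phi_{22} = 0.0480.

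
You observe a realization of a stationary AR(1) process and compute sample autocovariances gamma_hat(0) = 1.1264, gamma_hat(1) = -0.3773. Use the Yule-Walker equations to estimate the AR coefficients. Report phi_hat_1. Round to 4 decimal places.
\hat\phi_{1} = -0.3350

The Yule-Walker equations for an AR(p) process read, in matrix form,
  Gamma_p phi = r_p,   with   (Gamma_p)_{ij} = gamma(|i - j|),
                       (r_p)_i = gamma(i),   i,j = 1..p.
Substitute the sample gammas (Toeplitz matrix and right-hand side of size 1):
  Gamma_p = [[1.1264]]
  r_p     = [-0.3773]
With p = 1 this is the single equation gamma(0) phi_1 = gamma(1):
  phi_hat_1 = gamma(1) / gamma(0) = -0.3773 / 1.1264 = -0.3350.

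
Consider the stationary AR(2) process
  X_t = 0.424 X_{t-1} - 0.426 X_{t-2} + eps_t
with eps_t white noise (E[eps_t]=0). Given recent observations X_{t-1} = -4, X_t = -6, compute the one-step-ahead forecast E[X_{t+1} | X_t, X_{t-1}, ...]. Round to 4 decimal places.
E[X_{t+1} \mid \mathcal F_t] = -0.8400

For an AR(p) model X_t = c + sum_i phi_i X_{t-i} + eps_t, the
one-step-ahead conditional mean is
  E[X_{t+1} | X_t, ...] = c + sum_i phi_i X_{t+1-i}.
Substitute known values:
  E[X_{t+1} | ...] = (0.424) * (-6) + (-0.426) * (-4)
                   = -0.8400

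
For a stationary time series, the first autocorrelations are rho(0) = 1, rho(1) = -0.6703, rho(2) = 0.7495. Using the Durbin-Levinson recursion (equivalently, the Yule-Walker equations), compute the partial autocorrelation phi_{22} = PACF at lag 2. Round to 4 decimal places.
\phi_{22} = 0.5451

The PACF at lag k is phi_{kk}, the last component of the solution
to the Yule-Walker system G_k phi = r_k where
  (G_k)_{ij} = rho(|i - j|), (r_k)_i = rho(i), i,j = 1..k.
Equivalently, Durbin-Levinson gives phi_{kk} iteratively:
  phi_{11} = rho(1)
  phi_{kk} = [rho(k) - sum_{j=1..k-1} phi_{k-1,j} rho(k-j)]
            / [1 - sum_{j=1..k-1} phi_{k-1,j} rho(j)],
  phi_{k,j} = phi_{k-1,j} - phi_{kk} phi_{k-1,k-j},  j = 1..k-1.
Step k = 1:
  phi_11 = rho(1) = -0.6703.
Step k = 2:
  phi_22 = [rho(2) - phi_11 rho(1)] / [1 - phi_11 rho(1)] = [0.7495 - (-0.6703)(-0.6703)] / [1 - (-0.6703)(-0.6703)]
         = 0.30019791 / 0.55069791 = 0.5451.
Therefore phi_{22} = 0.5451.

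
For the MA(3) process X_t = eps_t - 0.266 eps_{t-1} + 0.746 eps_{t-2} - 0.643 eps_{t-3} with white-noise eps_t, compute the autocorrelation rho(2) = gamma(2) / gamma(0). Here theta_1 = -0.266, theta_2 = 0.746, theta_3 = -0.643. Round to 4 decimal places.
\rho(2) = 0.4494

For an MA(q) process with theta_0 = 1, the autocovariance is
  gamma(k) = sigma^2 * sum_{i=0..q-k} theta_i * theta_{i+k},
and rho(k) = gamma(k) / gamma(0). Sigma^2 cancels.
  numerator   = (1)*(0.746) + (-0.266)*(-0.643) = 0.917038.
  denominator = (1)^2 + (-0.266)^2 + (0.746)^2 + (-0.643)^2 = 2.040721.
  rho(2) = 0.917038 / 2.040721 = 0.4494.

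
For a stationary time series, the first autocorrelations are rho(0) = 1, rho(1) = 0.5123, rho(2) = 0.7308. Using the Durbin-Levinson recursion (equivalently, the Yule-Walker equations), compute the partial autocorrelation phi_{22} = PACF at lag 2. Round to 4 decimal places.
\phi_{22} = 0.6350

The PACF at lag k is phi_{kk}, the last component of the solution
to the Yule-Walker system G_k phi = r_k where
  (G_k)_{ij} = rho(|i - j|), (r_k)_i = rho(i), i,j = 1..k.
Equivalently, Durbin-Levinson gives phi_{kk} iteratively:
  phi_{11} = rho(1)
  phi_{kk} = [rho(k) - sum_{j=1..k-1} phi_{k-1,j} rho(k-j)]
            / [1 - sum_{j=1..k-1} phi_{k-1,j} rho(j)],
  phi_{k,j} = phi_{k-1,j} - phi_{kk} phi_{k-1,k-j},  j = 1..k-1.
Step k = 1:
  phi_11 = rho(1) = 0.5123.
Step k = 2:
  phi_22 = [rho(2) - phi_11 rho(1)] / [1 - phi_11 rho(1)] = [0.7308 - (0.5123)(0.5123)] / [1 - (0.5123)(0.5123)]
         = 0.46834871 / 0.73754871 = 0.635.
Therefore phi_{22} = 0.6350.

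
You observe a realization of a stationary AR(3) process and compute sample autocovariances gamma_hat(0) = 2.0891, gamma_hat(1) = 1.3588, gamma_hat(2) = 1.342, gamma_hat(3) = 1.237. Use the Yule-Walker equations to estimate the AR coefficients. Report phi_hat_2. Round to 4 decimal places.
\hat\phi_{2} = 0.3100

The Yule-Walker equations for an AR(p) process read, in matrix form,
  Gamma_p phi = r_p,   with   (Gamma_p)_{ij} = gamma(|i - j|),
                       (r_p)_i = gamma(i),   i,j = 1..p.
Substitute the sample gammas (Toeplitz matrix and right-hand side of size 3):
  Gamma_p = [[2.0891, 1.3588, 1.342], [1.3588, 2.0891, 1.3588], [1.342, 1.3588, 2.0891]]
  r_p     = [1.3588, 1.342, 1.237]
Written out (R1..R3):
  (R1) 2.0891 phi_1 + 1.3588 phi_2 + 1.342 phi_3 = 1.3588
  (R2) 1.3588 phi_1 + 2.0891 phi_2 + 1.3588 phi_3 = 1.342
  (R3) 1.342 phi_1 + 1.3588 phi_2 + 2.0891 phi_3 = 1.237
Gaussian elimination:
  R2 <- R2 - (1.3588/2.0891) R1 = R2 - (0.650424) R1:  1.205304 phi_2 + 0.485931 phi_3 = 0.458204
  R3 <- R3 - (1.342/2.0891) R1 = R3 - (0.642382) R1:  0.485931 phi_2 + 1.227024 phi_3 = 0.364131
  R3 <- R3 - (0.485931/1.205304) R2 = R3 - (0.403161) R2:  1.031115 phi_3 = 0.179401
Back-substitution:
  phi_hat_3 = 0.179401 / 1.031115 = 0.173988
  phi_hat_2 = (0.458204 - (0.485931)(0.173988)) / 1.205304 = 0.310011
  phi_hat_1 = (1.3588 - (1.3588)(0.310011) - (1.342)(0.173988)) / 2.0891 = 0.337018
So phi_hat = [0.3370, 0.3100, 0.1740].
Therefore phi_hat_2 = 0.3100.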